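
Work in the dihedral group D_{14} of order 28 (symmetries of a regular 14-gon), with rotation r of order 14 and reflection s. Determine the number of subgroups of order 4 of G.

|G| = 28 and 4 | 28, so subgroups of order 4 are possible by Lagrange.
The subgroups of order 4 are: {e, r^7, r^3s, r^10s}; {e, r^7, r^4s, r^11s}; {e, r^7, r^5s, r^12s}; {e, r^7, r^6s, r^13s}; … (7 in all).
So G has 7 subgroups of order 4.

7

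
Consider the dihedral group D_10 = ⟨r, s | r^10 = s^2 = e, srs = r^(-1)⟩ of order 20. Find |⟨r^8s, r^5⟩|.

4

|⟨r^8s⟩| = 2 and |⟨r^5⟩| = 2, so |H| is a multiple of lcm(2, 2) = 2 and divides |G| = 20.
Closing under the operation: H = {e, r^5, r^3s, r^8s}, so |H| = 4.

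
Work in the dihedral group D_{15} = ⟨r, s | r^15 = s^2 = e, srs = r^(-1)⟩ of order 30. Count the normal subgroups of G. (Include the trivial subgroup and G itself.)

5

G has 28 subgroups. Checking conjugation-invariance by order — order 1: 1/1 normal; order 2: 0/15 normal; order 3: 1/1 normal; order 5: 1/1 normal; order 6: 0/5 normal; order 10: 0/3 normal; order 15: 1/1 normal; order 30: 1/1 normal.
Total normal subgroups: 5.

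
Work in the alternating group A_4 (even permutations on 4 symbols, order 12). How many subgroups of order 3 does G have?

|G| = 12 and 3 | 12, so subgroups of order 3 are possible by Lagrange.
The subgroups of order 3 are: {e, (1 2 3), (1 3 2)}; {e, (1 2 4), (1 4 2)}; {e, (1 3 4), (1 4 3)}; {e, (2 3 4), (2 4 3)}.
So G has 4 subgroups of order 3.

4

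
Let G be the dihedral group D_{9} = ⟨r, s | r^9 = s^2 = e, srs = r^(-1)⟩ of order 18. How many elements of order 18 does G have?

0

No element of G has order 18 (even though 18 | 18).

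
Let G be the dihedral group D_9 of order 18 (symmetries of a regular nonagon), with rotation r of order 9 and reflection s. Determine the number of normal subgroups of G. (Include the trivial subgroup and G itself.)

4

G has 16 subgroups. Checking conjugation-invariance by order — order 1: 1/1 normal; order 2: 0/9 normal; order 3: 1/1 normal; order 6: 0/3 normal; order 9: 1/1 normal; order 18: 1/1 normal.
Total normal subgroups: 4.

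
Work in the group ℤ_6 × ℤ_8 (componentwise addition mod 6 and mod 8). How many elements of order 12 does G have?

8

An element (a,b) has order lcm(ord(a), ord(b)); count pairs with lcm equal to 12.
Enumerating gives 8 such elements.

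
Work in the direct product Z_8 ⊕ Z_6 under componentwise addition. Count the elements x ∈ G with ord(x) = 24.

An element (a,b) has order lcm(ord(a), ord(b)); count pairs with lcm equal to 24.
Enumerating gives 16 such elements.

16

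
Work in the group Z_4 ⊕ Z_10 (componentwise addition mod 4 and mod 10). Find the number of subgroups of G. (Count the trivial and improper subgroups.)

16

|G| = 40, so by Lagrange every subgroup order divides 40. Divisors: 1, 2, 4, 5, 8, 10, 20, 40.
Subgroups by order — order 1: 1; order 2: 3; order 4: 3; order 5: 1; order 8: 1; order 10: 3; order 20: 3; order 40: 1.
Total: 1 + 3 + 3 + 1 + 1 + 3 + 3 + 1 = 16.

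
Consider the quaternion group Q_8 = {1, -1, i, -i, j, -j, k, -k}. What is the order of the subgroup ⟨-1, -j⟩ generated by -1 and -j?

4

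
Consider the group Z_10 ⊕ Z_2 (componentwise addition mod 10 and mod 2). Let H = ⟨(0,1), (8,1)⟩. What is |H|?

|⟨(0,1)⟩| = 2 and |⟨(8,1)⟩| = 10, so |H| is a multiple of lcm(2, 10) = 10 and divides |G| = 20.
Closing under the operation: H = {(0,0), (0,1), (2,0), (2,1), (4,0), (4,1), (6,0), (6,1), (8,0), (8,1)}, so |H| = 10.

10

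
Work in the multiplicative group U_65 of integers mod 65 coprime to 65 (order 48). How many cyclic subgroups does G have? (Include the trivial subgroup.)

A cyclic subgroup of order d is generated by each of its φ(d) elements of order d, so the cyclic subgroups of order d number (#elements of order d)/φ(d).
Cyclic subgroups by order — order 1: 1; order 2: 3; order 3: 1; order 4: 6; order 6: 3; order 12: 6.
Total: 20.

20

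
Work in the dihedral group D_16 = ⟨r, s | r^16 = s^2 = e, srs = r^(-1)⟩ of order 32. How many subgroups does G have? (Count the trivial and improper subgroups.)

36

|G| = 32, so by Lagrange every subgroup order divides 32. Divisors: 1, 2, 4, 8, 16, 32.
Subgroups by order — order 1: 1; order 2: 17; order 4: 9; order 8: 5; order 16: 3; order 32: 1.
Total: 1 + 17 + 9 + 5 + 3 + 1 = 36.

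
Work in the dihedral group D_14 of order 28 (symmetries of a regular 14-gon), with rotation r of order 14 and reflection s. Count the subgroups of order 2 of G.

|G| = 28 and 2 | 28, so subgroups of order 2 are possible by Lagrange.
The subgroups of order 2 are: {e, r^10s}; {e, r^11s}; {e, r^12s}; {e, r^13s}; … (15 in all).
So G has 15 subgroups of order 2.

15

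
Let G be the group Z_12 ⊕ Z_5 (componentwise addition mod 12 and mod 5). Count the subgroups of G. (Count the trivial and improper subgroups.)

12

|G| = 60, so by Lagrange every subgroup order divides 60. Divisors: 1, 2, 3, 4, 5, 6, 10, 12, 15, 20, 30, 60.
Subgroups by order — order 1: 1; order 2: 1; order 3: 1; order 4: 1; order 5: 1; order 6: 1; order 10: 1; order 12: 1; order 15: 1; order 20: 1; order 30: 1; order 60: 1.
Total: 1 + 1 + 1 + 1 + 1 + 1 + 1 + 1 + 1 + 1 + 1 + 1 = 12.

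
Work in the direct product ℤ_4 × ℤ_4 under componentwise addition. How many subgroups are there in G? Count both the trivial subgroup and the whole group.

15

|G| = 16, so by Lagrange every subgroup order divides 16. Divisors: 1, 2, 4, 8, 16.
Subgroups by order — order 1: 1; order 2: 3; order 4: 7; order 8: 3; order 16: 1.
Total: 1 + 3 + 7 + 3 + 1 = 15.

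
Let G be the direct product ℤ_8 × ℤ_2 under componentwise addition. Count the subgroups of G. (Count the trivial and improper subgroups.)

|G| = 16, so by Lagrange every subgroup order divides 16. Divisors: 1, 2, 4, 8, 16.
Subgroups by order — order 1: 1; order 2: 3; order 4: 3; order 8: 3; order 16: 1.
Total: 1 + 3 + 3 + 3 + 1 = 11.

11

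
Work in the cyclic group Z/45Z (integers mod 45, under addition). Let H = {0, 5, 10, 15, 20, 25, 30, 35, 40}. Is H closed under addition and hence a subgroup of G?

Yes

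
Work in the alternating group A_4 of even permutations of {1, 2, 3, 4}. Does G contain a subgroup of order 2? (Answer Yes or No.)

Yes

2 | 12. A subgroup of order 2 is {e, (1 2)(3 4)}.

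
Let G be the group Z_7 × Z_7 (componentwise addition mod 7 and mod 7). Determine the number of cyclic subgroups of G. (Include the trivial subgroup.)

9

A cyclic subgroup of order d is generated by each of its φ(d) elements of order d, so the cyclic subgroups of order d number (#elements of order d)/φ(d).
Cyclic subgroups by order — order 1: 1; order 7: 8.
Total: 9.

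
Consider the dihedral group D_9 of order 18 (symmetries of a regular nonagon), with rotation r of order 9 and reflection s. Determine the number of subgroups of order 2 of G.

|G| = 18 and 2 | 18, so subgroups of order 2 are possible by Lagrange.
The subgroups of order 2 are: {e, r^2s}; {e, r^3s}; {e, r^4s}; {e, r^5s}; … (9 in all).
So G has 9 subgroups of order 2.

9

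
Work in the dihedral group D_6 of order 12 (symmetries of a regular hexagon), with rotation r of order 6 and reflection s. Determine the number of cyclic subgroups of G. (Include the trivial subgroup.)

Each element a generates a cyclic subgroup ⟨a⟩; distinct elements may generate the same one (a cyclic group of order d has φ(d) generators).
Cyclic subgroups by order — order 1: 1; order 2: 7; order 3: 1; order 6: 1.
Total: 10.

10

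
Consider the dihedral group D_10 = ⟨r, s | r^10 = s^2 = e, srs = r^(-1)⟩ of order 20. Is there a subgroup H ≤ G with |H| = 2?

2 | 20. A subgroup of order 2 is {e, r^2s}.

Yes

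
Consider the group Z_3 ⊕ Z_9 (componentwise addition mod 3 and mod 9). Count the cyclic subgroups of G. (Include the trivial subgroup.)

8

A cyclic subgroup of order d is generated by each of its φ(d) elements of order d, so the cyclic subgroups of order d number (#elements of order d)/φ(d).
Cyclic subgroups by order — order 1: 1; order 3: 4; order 9: 3.
Total: 8.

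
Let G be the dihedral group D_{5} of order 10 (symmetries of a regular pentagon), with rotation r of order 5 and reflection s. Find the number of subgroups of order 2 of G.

5

|G| = 10 and 2 | 10, so subgroups of order 2 are possible by Lagrange.
The subgroups of order 2 are: {e, r^2s}; {e, r^3s}; {e, r^4s}; {e, rs}; … (5 in all).
So G has 5 subgroups of order 2.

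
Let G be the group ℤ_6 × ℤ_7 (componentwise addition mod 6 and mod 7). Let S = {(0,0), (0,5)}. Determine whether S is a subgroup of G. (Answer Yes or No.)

No

(0,5) ∈ S but its inverse (0,2) ∉ S, so S is not a subgroup.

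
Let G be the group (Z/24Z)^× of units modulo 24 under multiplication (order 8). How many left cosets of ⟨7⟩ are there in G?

4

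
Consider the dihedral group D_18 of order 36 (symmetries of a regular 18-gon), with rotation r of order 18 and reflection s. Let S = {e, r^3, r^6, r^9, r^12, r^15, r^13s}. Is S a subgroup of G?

|S| = 7 does not divide |G| = 36, so by Lagrange S is not a subgroup.

No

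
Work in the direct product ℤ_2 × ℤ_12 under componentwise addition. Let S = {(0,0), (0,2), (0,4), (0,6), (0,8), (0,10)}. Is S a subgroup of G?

|S| = 6 divides |G| = 24, consistent with Lagrange.
S contains the identity, every element's inverse is in S, and S is closed under +: it is a subgroup.
In fact S = ⟨(0,2)⟩.

Yes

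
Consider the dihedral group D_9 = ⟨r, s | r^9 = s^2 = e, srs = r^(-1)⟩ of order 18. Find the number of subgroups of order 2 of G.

|G| = 18 and 2 | 18, so subgroups of order 2 are possible by Lagrange.
The subgroups of order 2 are: {e, r^2s}; {e, r^3s}; {e, r^4s}; {e, r^5s}; … (9 in all).
So G has 9 subgroups of order 2.

9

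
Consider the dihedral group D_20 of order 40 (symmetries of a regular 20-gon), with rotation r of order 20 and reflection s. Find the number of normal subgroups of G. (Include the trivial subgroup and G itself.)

9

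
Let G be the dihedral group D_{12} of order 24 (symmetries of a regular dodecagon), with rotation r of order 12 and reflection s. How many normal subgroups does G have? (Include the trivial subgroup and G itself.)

9

G has 34 subgroups. Checking conjugation-invariance by order — order 1: 1/1 normal; order 2: 1/13 normal; order 3: 1/1 normal; order 4: 1/7 normal; order 6: 1/5 normal; order 8: 0/3 normal; order 12: 3/3 normal; order 24: 1/1 normal.
Total normal subgroups: 9.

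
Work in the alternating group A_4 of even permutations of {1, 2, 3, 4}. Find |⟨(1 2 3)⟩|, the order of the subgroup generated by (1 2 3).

Computing powers of (1 2 3): the smallest k with ((1 2 3))^k = e is k = 3.

3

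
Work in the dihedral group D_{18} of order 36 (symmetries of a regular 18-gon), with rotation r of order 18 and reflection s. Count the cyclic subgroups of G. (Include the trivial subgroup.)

24

Group the elements of G by the cyclic subgroup they generate; each cyclic subgroup of order d accounts for φ(d) elements.
Cyclic subgroups by order — order 1: 1; order 2: 19; order 3: 1; order 6: 1; order 9: 1; order 18: 1.
Total: 24.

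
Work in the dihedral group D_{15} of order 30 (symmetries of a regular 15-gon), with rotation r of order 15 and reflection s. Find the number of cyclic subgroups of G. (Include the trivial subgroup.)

19

Group the elements of G by the cyclic subgroup they generate; each cyclic subgroup of order d accounts for φ(d) elements.
Cyclic subgroups by order — order 1: 1; order 2: 15; order 3: 1; order 5: 1; order 15: 1.
Total: 19.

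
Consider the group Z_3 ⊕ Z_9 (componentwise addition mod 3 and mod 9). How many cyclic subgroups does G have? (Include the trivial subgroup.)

A cyclic subgroup of order d is generated by each of its φ(d) elements of order d, so the cyclic subgroups of order d number (#elements of order d)/φ(d).
Cyclic subgroups by order — order 1: 1; order 3: 4; order 9: 3.
Total: 8.

8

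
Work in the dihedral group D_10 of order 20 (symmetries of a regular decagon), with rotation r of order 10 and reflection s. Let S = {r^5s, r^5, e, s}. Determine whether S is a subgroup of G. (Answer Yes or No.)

|S| = 4 divides |G| = 20, consistent with Lagrange.
S contains the identity, every element's inverse is in S, and S is closed under ·: it is a subgroup.

Yes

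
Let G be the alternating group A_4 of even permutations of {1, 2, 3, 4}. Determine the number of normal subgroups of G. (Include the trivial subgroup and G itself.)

3

G has 10 subgroups. Checking conjugation-invariance by order — order 1: 1/1 normal; order 2: 0/3 normal; order 3: 0/4 normal; order 4: 1/1 normal; order 12: 1/1 normal.
Total normal subgroups: 3.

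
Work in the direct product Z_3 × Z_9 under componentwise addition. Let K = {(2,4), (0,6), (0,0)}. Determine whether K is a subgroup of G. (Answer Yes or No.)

No

(2,4) ∈ K but its inverse (1,5) ∉ K, so K is not a subgroup.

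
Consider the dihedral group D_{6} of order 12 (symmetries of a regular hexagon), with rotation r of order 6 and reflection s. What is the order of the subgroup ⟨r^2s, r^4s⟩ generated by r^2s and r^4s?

|⟨r^2s⟩| = 2 and |⟨r^4s⟩| = 2, so |H| is a multiple of lcm(2, 2) = 2 and divides |G| = 12.
Closing under the operation: H = {e, r^2, r^4, s, r^2s, r^4s}, so |H| = 6.

6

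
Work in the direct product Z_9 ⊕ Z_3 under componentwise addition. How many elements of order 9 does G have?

18

An element (a,b) has order lcm(ord(a), ord(b)); count pairs with lcm equal to 9.
Enumerating gives 18 such elements.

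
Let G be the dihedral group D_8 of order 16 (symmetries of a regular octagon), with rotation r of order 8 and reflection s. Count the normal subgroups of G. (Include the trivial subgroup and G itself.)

7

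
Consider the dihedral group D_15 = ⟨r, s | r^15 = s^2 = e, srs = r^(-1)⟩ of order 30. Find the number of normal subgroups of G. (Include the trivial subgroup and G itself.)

5

G has 28 subgroups. Checking conjugation-invariance by order — order 1: 1/1 normal; order 2: 0/15 normal; order 3: 1/1 normal; order 5: 1/1 normal; order 6: 0/5 normal; order 10: 0/3 normal; order 15: 1/1 normal; order 30: 1/1 normal.
Total normal subgroups: 5.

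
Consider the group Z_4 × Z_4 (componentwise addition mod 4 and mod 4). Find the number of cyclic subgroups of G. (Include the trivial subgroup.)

10

A cyclic subgroup of order d is generated by each of its φ(d) elements of order d, so the cyclic subgroups of order d number (#elements of order d)/φ(d).
Cyclic subgroups by order — order 1: 1; order 2: 3; order 4: 6.
Total: 10.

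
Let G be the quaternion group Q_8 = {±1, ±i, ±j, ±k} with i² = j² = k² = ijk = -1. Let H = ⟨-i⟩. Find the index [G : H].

2

|⟨-i⟩| = 4 and |G| = 8.
By Lagrange, [G : H] = |G|/|H| = 8/4 = 2.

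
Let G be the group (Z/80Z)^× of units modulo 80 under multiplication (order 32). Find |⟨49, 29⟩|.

|⟨49⟩| = 2 and |⟨29⟩| = 4, so |H| is a multiple of lcm(2, 4) = 4 and divides |G| = 32.
Closing under the operation: H = {1, 9, 21, 29, 41, 49, 61, 69}, so |H| = 8.

8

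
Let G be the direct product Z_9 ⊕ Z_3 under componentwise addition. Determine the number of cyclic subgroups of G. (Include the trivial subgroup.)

Each element a generates a cyclic subgroup ⟨a⟩; distinct elements may generate the same one (a cyclic group of order d has φ(d) generators).
Cyclic subgroups by order — order 1: 1; order 3: 4; order 9: 3.
Total: 8.

8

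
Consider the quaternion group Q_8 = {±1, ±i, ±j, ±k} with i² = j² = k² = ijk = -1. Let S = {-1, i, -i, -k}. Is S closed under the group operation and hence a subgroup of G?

The identity 1 ∉ S, so S is not a subgroup.

No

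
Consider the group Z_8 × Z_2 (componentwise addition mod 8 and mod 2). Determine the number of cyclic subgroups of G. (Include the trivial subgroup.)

Group the elements of G by the cyclic subgroup they generate; each cyclic subgroup of order d accounts for φ(d) elements.
Cyclic subgroups by order — order 1: 1; order 2: 3; order 4: 2; order 8: 2.
Total: 8.

8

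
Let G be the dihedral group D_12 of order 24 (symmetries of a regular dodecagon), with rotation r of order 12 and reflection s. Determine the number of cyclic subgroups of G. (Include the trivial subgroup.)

18

Group the elements of G by the cyclic subgroup they generate; each cyclic subgroup of order d accounts for φ(d) elements.
Cyclic subgroups by order — order 1: 1; order 2: 13; order 3: 1; order 4: 1; order 6: 1; order 12: 1.
Total: 18.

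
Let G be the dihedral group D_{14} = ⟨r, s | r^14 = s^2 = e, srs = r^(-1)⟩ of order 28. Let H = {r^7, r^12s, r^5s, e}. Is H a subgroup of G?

Yes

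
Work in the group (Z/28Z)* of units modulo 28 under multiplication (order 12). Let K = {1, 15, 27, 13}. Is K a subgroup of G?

|K| = 4 divides |G| = 12, consistent with Lagrange.
K contains the identity, every element's inverse is in K, and K is closed under ·: it is a subgroup.

Yes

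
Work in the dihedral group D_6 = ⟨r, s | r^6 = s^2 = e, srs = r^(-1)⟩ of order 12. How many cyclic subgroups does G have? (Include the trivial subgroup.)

Group the elements of G by the cyclic subgroup they generate; each cyclic subgroup of order d accounts for φ(d) elements.
Cyclic subgroups by order — order 1: 1; order 2: 7; order 3: 1; order 6: 1.
Total: 10.

10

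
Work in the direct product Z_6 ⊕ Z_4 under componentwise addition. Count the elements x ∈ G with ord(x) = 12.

8

An element (a,b) has order lcm(ord(a), ord(b)); count pairs with lcm equal to 12.
Enumerating gives 8 such elements.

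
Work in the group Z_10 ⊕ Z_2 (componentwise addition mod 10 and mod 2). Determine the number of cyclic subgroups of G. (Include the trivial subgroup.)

Each element a generates a cyclic subgroup ⟨a⟩; distinct elements may generate the same one (a cyclic group of order d has φ(d) generators).
Cyclic subgroups by order — order 1: 1; order 2: 3; order 5: 1; order 10: 3.
Total: 8.

8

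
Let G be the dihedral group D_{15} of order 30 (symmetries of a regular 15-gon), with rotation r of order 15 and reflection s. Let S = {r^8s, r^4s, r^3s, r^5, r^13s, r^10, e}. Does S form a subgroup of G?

|S| = 7 does not divide |G| = 30, so by Lagrange S is not a subgroup.

No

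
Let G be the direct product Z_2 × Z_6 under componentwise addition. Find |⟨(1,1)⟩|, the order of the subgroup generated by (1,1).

The order of (1,1) in Z_2 × Z_6 is lcm(ord(1) in Z_2, ord(1) in Z_6).
ord(1) = 2 and ord(1) = 6, so |⟨(1,1)⟩| = lcm(2, 6) = 6.

6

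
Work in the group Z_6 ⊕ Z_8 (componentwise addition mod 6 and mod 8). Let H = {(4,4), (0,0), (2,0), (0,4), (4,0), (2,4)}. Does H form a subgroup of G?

Yes

|H| = 6 divides |G| = 48, consistent with Lagrange.
H contains the identity, every element's inverse is in H, and H is closed under +: it is a subgroup.
In fact H = ⟨(4,4)⟩.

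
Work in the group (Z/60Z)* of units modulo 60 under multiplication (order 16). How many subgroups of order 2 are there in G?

7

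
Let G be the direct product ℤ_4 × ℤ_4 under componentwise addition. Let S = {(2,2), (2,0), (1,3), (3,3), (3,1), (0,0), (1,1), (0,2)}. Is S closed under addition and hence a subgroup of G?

Yes

|S| = 8 divides |G| = 16, consistent with Lagrange.
S contains the identity, every element's inverse is in S, and S is closed under +: it is a subgroup.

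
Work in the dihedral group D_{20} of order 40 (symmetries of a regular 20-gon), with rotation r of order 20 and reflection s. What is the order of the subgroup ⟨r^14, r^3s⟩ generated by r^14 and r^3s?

|⟨r^14⟩| = 10 and |⟨r^3s⟩| = 2, so |H| is a multiple of lcm(10, 2) = 10 and divides |G| = 40.
Closing under the operation: H = {e, r^2, r^4, r^6, r^8, r^10, r^12, r^14, r^16, r^18, rs, r^3s, r^5s, r^7s, r^9s, r^11s, r^13s, r^15s, r^17s, r^19s}, so |H| = 20.

20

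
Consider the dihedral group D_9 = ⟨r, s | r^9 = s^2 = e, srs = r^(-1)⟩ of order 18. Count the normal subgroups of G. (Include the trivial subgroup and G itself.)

4

G has 16 subgroups. Checking conjugation-invariance by order — order 1: 1/1 normal; order 2: 0/9 normal; order 3: 1/1 normal; order 6: 0/3 normal; order 9: 1/1 normal; order 18: 1/1 normal.
Total normal subgroups: 4.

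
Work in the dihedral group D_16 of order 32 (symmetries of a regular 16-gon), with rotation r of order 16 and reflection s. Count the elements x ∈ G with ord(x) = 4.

The elements of order 4 are: r^4, r^12.
That's 2.

2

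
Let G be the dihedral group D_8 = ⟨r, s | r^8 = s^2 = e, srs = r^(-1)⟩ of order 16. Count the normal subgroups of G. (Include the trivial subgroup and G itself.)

7

G has 19 subgroups. Checking conjugation-invariance by order — order 1: 1/1 normal; order 2: 1/9 normal; order 4: 1/5 normal; order 8: 3/3 normal; order 16: 1/1 normal.
Total normal subgroups: 7.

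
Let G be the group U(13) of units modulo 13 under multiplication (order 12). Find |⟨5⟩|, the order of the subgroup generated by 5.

Compute successive powers of 5 mod 13: 5, 12, 8, 1; 5^4 ≡ 1 (mod 13).
So |⟨5⟩| = 4.

4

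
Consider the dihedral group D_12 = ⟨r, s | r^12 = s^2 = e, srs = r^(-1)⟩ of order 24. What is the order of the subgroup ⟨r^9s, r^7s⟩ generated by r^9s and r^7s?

|⟨r^9s⟩| = 2 and |⟨r^7s⟩| = 2, so |H| is a multiple of lcm(2, 2) = 2 and divides |G| = 24.
Closing under the operation: H = {e, r^2, r^4, r^6, r^8, r^10, rs, r^3s, r^5s, r^7s, r^9s, r^11s}, so |H| = 12.

12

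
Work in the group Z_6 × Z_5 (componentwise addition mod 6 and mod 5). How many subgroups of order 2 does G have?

1

|G| = 30 and 2 | 30, so subgroups of order 2 are possible by Lagrange.
The subgroups of order 2 are: {(0,0), (3,0)}.
So G has 1 subgroup of order 2.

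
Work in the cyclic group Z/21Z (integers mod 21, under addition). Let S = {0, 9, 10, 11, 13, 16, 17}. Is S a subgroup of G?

No

16 ∈ S but its inverse 5 ∉ S, so S is not a subgroup.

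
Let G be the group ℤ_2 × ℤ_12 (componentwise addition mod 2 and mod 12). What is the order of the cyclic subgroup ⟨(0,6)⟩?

2

The order of (0,6) in Z_2 × Z_12 is lcm(ord(0) in Z_2, ord(6) in Z_12).
ord(0) = 1 and ord(6) = 2, so |⟨(0,6)⟩| = lcm(1, 2) = 2.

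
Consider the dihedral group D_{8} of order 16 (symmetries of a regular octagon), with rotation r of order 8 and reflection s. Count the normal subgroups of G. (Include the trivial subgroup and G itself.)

7

G has 19 subgroups. Checking conjugation-invariance by order — order 1: 1/1 normal; order 2: 1/9 normal; order 4: 1/5 normal; order 8: 3/3 normal; order 16: 1/1 normal.
Total normal subgroups: 7.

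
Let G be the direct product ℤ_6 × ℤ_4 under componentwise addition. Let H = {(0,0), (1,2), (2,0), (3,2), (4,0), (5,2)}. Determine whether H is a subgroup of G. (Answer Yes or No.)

Yes

|H| = 6 divides |G| = 24, consistent with Lagrange.
H contains the identity, every element's inverse is in H, and H is closed under +: it is a subgroup.
In fact H = ⟨(1,2)⟩.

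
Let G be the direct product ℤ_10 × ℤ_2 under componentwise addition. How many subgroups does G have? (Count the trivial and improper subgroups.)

10

|G| = 20, so by Lagrange every subgroup order divides 20. Divisors: 1, 2, 4, 5, 10, 20.
Subgroups by order — order 1: 1; order 2: 3; order 4: 1; order 5: 1; order 10: 3; order 20: 1.
Total: 1 + 3 + 1 + 1 + 3 + 1 = 10.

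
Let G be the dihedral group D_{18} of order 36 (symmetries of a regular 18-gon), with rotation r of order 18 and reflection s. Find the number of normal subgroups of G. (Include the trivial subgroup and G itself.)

9

G has 45 subgroups. Checking conjugation-invariance by order — order 1: 1/1 normal; order 2: 1/19 normal; order 3: 1/1 normal; order 4: 0/9 normal; order 6: 1/7 normal; order 9: 1/1 normal; order 12: 0/3 normal; order 18: 3/3 normal; order 36: 1/1 normal.
Total normal subgroups: 9.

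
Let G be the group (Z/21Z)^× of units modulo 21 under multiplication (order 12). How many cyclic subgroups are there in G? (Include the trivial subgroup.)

8

A cyclic subgroup of order d is generated by each of its φ(d) elements of order d, so the cyclic subgroups of order d number (#elements of order d)/φ(d).
Cyclic subgroups by order — order 1: 1; order 2: 3; order 3: 1; order 6: 3.
Total: 8.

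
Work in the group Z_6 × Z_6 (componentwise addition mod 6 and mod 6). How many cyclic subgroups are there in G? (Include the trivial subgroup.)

Each element a generates a cyclic subgroup ⟨a⟩; distinct elements may generate the same one (a cyclic group of order d has φ(d) generators).
Cyclic subgroups by order — order 1: 1; order 2: 3; order 3: 4; order 6: 12.
Total: 20.

20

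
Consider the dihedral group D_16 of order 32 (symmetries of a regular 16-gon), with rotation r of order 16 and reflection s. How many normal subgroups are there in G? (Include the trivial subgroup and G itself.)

G has 36 subgroups. Checking conjugation-invariance by order — order 1: 1/1 normal; order 2: 1/17 normal; order 4: 1/9 normal; order 8: 1/5 normal; order 16: 3/3 normal; order 32: 1/1 normal.
Total normal subgroups: 8.

8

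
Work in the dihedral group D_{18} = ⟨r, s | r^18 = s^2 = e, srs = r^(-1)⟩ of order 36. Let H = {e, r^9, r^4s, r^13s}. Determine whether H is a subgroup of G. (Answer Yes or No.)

Yes

|H| = 4 divides |G| = 36, consistent with Lagrange.
H contains the identity, every element's inverse is in H, and H is closed under ·: it is a subgroup.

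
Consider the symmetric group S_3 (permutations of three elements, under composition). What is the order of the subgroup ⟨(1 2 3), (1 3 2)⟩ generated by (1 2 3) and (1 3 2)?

3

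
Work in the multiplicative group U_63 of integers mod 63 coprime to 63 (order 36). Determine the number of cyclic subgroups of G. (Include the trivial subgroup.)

A cyclic subgroup of order d is generated by each of its φ(d) elements of order d, so the cyclic subgroups of order d number (#elements of order d)/φ(d).
Cyclic subgroups by order — order 1: 1; order 2: 3; order 3: 4; order 6: 12.
Total: 20.

20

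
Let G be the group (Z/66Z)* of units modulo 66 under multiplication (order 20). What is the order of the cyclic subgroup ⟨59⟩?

10

Compute successive powers of 59 mod 66: 59, 49, 53, 25, 23, 37, 5, 31, …; 59^10 ≡ 1 (mod 66).
So |⟨59⟩| = 10.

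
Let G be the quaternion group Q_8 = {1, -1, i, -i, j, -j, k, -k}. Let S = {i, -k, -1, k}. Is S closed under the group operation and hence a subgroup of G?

No

The identity 1 ∉ S, so S is not a subgroup.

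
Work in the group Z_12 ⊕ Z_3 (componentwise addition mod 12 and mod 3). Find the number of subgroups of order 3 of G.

|G| = 36 and 3 | 36, so subgroups of order 3 are possible by Lagrange.
The subgroups of order 3 are: {(0,0), (0,1), (0,2)}; {(0,0), (4,0), (8,0)}; {(0,0), (4,1), (8,2)}; {(0,0), (4,2), (8,1)}.
So G has 4 subgroups of order 3.

4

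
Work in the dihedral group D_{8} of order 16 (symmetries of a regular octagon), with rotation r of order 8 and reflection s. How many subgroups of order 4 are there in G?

|G| = 16 and 4 | 16, so subgroups of order 4 are possible by Lagrange.
The subgroups of order 4 are: {e, r^2, r^4, r^6}; {e, r^4, r^2s, r^6s}; {e, r^4, r^3s, r^7s}; {e, r^4, s, r^4s}; … (5 in all).
So G has 5 subgroups of order 4.

5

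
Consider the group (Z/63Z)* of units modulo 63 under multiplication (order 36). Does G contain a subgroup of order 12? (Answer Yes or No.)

Yes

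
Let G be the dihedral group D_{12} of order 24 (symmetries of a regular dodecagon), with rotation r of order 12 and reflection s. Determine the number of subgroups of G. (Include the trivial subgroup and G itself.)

|G| = 24, so by Lagrange every subgroup order divides 24. Divisors: 1, 2, 3, 4, 6, 8, 12, 24.
Subgroups by order — order 1: 1; order 2: 13; order 3: 1; order 4: 7; order 6: 5; order 8: 3; order 12: 3; order 24: 1.
Total: 1 + 13 + 1 + 7 + 5 + 3 + 3 + 1 = 34.

34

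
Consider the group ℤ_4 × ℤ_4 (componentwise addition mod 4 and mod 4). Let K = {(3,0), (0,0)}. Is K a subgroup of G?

No

(3,0) ∈ K but its inverse (1,0) ∉ K, so K is not a subgroup.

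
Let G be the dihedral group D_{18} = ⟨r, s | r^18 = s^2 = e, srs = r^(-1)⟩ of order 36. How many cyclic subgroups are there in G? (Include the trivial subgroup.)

A cyclic subgroup of order d is generated by each of its φ(d) elements of order d, so the cyclic subgroups of order d number (#elements of order d)/φ(d).
Cyclic subgroups by order — order 1: 1; order 2: 19; order 3: 1; order 6: 1; order 9: 1; order 18: 1.
Total: 24.

24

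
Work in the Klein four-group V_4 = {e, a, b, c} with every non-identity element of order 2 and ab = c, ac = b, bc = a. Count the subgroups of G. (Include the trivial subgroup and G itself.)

|G| = 4, so by Lagrange every subgroup order divides 4. Divisors: 1, 2, 4.
Subgroups by order — order 1: 1; order 2: 3; order 4: 1.
Total: 1 + 3 + 1 = 5.

5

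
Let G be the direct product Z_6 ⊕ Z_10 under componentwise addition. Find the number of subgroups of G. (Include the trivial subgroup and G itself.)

20

|G| = 60, so by Lagrange every subgroup order divides 60. Divisors: 1, 2, 3, 4, 5, 6, 10, 12, 15, 20, 30, 60.
Subgroups by order — order 1: 1; order 2: 3; order 3: 1; order 4: 1; order 5: 1; order 6: 3; order 10: 3; order 12: 1; order 15: 1; order 20: 1; order 30: 3; order 60: 1.
Total: 1 + 3 + 1 + 1 + 1 + 3 + 3 + 1 + 1 + 1 + 3 + 1 = 20.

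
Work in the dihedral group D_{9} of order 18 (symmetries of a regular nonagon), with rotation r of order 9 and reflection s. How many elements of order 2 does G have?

9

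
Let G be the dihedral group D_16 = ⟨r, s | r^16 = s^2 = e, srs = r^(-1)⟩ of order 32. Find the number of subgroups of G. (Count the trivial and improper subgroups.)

36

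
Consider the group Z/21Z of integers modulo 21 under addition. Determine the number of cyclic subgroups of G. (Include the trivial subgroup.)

Group the elements of G by the cyclic subgroup they generate; each cyclic subgroup of order d accounts for φ(d) elements.
Cyclic subgroups by order — order 1: 1; order 3: 1; order 7: 1; order 21: 1.
Total: 4.

4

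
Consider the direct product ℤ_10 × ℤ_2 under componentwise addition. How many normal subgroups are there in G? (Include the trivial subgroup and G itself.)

10

G is abelian, so every subgroup is normal.
G has 10 subgroups in total, hence 10 normal subgroups.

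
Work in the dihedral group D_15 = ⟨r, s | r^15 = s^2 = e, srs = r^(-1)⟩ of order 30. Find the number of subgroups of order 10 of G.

3

|G| = 30 and 10 | 30, so subgroups of order 10 are possible by Lagrange.
The subgroups of order 10 are: {e, r^3, r^6, r^9, r^12, rs, r^4s, r^7s, r^10s, r^13s}; {e, r^3, r^6, r^9, r^12, r^2s, r^5s, r^8s, r^11s, r^14s}; {e, r^3, r^6, r^9, r^12, s, r^3s, r^6s, r^9s, r^12s}.
So G has 3 subgroups of order 10.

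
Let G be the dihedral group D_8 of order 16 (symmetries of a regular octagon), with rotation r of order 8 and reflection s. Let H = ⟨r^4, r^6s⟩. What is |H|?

4

|⟨r^4⟩| = 2 and |⟨r^6s⟩| = 2, so |H| is a multiple of lcm(2, 2) = 2 and divides |G| = 16.
Closing under the operation: H = {e, r^4, r^2s, r^6s}, so |H| = 4.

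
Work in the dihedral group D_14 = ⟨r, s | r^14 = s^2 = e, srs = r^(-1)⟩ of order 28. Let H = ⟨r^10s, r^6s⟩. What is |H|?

|⟨r^10s⟩| = 2 and |⟨r^6s⟩| = 2, so |H| is a multiple of lcm(2, 2) = 2 and divides |G| = 28.
Closing under the operation: H = {e, r^2, r^4, r^6, r^8, r^10, r^12, s, r^2s, r^4s, r^6s, r^8s, r^10s, r^12s}, so |H| = 14.

14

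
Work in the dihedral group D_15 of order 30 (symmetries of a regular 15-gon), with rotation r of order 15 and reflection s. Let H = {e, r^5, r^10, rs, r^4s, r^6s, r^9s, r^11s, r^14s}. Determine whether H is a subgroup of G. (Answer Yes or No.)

|H| = 9 does not divide |G| = 30, so by Lagrange H is not a subgroup.

No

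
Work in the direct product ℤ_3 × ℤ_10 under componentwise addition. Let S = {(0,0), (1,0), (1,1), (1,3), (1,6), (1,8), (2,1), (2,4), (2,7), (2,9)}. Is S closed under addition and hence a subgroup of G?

(2,1) ∈ S but its inverse (1,9) ∉ S, so S is not a subgroup.

No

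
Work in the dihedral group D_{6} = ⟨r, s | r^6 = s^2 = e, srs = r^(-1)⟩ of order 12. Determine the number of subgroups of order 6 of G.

|G| = 12 and 6 | 12, so subgroups of order 6 are possible by Lagrange.
The subgroups of order 6 are: {e, r, r^2, r^3, r^4, r^5}; {e, r^2, r^4, s, r^2s, r^4s}; {e, r^2, r^4, rs, r^3s, r^5s}.
So G has 3 subgroups of order 6.

3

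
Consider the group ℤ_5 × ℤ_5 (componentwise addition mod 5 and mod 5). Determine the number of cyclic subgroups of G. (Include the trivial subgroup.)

Each element a generates a cyclic subgroup ⟨a⟩; distinct elements may generate the same one (a cyclic group of order d has φ(d) generators).
Cyclic subgroups by order — order 1: 1; order 5: 6.
Total: 7.

7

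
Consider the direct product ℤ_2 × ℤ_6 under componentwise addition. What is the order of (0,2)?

The order of (0,2) in Z_2 × Z_6 is lcm(ord(0) in Z_2, ord(2) in Z_6).
ord(0) = 1 and ord(2) = 3, so |⟨(0,2)⟩| = lcm(1, 3) = 3.

3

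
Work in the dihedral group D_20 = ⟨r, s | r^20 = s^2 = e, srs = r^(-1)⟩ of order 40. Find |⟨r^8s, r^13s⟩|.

|⟨r^8s⟩| = 2 and |⟨r^13s⟩| = 2, so |H| is a multiple of lcm(2, 2) = 2 and divides |G| = 40.
Closing under the operation: H = {e, r^5, r^10, r^15, r^3s, r^8s, r^13s, r^18s}, so |H| = 8.

8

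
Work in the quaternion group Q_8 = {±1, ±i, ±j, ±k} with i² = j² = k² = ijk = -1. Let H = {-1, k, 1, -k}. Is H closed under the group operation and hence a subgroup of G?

Yes

|H| = 4 divides |G| = 8, consistent with Lagrange.
H contains the identity, every element's inverse is in H, and H is closed under ·: it is a subgroup.
In fact H = ⟨-k⟩.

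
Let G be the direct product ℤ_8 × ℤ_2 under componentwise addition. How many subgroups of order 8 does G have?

3

|G| = 16 and 8 | 16, so subgroups of order 8 are possible by Lagrange.
The subgroups of order 8 are: {(0,0), (0,1), (2,0), (2,1), (4,0), (4,1), (6,0), (6,1)}; {(0,0), (1,0), (2,0), (3,0), (4,0), (5,0), (6,0), (7,0)}; {(0,0), (1,1), (2,0), (3,1), (4,0), (5,1), (6,0), (7,1)}.
So G has 3 subgroups of order 8.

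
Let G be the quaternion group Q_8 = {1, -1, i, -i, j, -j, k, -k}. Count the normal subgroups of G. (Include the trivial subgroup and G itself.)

G has 6 subgroups. Checking conjugation-invariance by order — order 1: 1/1 normal; order 2: 1/1 normal; order 4: 3/3 normal; order 8: 1/1 normal.
Total normal subgroups: 6.

6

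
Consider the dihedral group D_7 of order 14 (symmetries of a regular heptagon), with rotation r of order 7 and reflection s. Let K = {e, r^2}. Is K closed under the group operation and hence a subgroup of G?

r^2 ∈ K but its inverse r^5 ∉ K, so K is not a subgroup.

No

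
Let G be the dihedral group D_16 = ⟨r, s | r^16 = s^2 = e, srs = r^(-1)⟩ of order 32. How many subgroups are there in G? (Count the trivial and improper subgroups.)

36

|G| = 32, so by Lagrange every subgroup order divides 32. Divisors: 1, 2, 4, 8, 16, 32.
Subgroups by order — order 1: 1; order 2: 17; order 4: 9; order 8: 5; order 16: 3; order 32: 1.
Total: 1 + 17 + 9 + 5 + 3 + 1 = 36.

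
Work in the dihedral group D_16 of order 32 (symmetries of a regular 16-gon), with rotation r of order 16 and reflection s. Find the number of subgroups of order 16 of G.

|G| = 32 and 16 | 32, so subgroups of order 16 are possible by Lagrange.
The subgroups of order 16 are: {e, r, r^2, r^3, r^4, r^5, r^6, r^7, r^8, r^9, r^10, r^11, r^12, r^13, r^14, r^15}; {e, r^2, r^4, r^6, r^8, r^10, r^12, r^14, s, r^2s, r^4s, r^6s, r^8s, r^10s, r^12s, r^14s}; {e, r^2, r^4, r^6, r^8, r^10, r^12, r^14, rs, r^3s, r^5s, r^7s, r^9s, r^11s, r^13s, r^15s}.
So G has 3 subgroups of order 16.

3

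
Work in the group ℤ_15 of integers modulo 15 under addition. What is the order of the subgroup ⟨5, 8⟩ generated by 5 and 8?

15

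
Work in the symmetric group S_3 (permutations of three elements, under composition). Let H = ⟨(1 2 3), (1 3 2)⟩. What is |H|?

3

|⟨(1 2 3)⟩| = 3 and |⟨(1 3 2)⟩| = 3, so |H| is a multiple of lcm(3, 3) = 3 and divides |G| = 6.
Closing under the operation: H = {e, (1 2 3), (1 3 2)}, so |H| = 3.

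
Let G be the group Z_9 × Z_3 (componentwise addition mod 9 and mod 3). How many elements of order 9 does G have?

18

An element (a,b) has order lcm(ord(a), ord(b)); count pairs with lcm equal to 9.
Enumerating gives 18 such elements.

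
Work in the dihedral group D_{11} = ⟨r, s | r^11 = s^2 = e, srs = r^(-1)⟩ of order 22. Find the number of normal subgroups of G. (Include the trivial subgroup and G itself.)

3

G has 14 subgroups. Checking conjugation-invariance by order — order 1: 1/1 normal; order 2: 0/11 normal; order 11: 1/1 normal; order 22: 1/1 normal.
Total normal subgroups: 3.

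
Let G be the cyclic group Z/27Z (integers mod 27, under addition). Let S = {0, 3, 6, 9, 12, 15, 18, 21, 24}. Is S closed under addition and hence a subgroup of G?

Yes

|S| = 9 divides |G| = 27, consistent with Lagrange.
S contains the identity, every element's inverse is in S, and S is closed under +: it is a subgroup.
In fact S = ⟨3⟩.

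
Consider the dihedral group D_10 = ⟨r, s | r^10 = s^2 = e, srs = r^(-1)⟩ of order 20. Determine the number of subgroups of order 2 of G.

11

|G| = 20 and 2 | 20, so subgroups of order 2 are possible by Lagrange.
The subgroups of order 2 are: {e, r^2s}; {e, r^3s}; {e, r^4s}; {e, r^5}; … (11 in all).
So G has 11 subgroups of order 2.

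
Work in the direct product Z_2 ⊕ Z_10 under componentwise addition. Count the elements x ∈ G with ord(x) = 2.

3

An element (a,b) has order lcm(ord(a), ord(b)); count pairs with lcm equal to 2.
Enumerating gives 3 such elements.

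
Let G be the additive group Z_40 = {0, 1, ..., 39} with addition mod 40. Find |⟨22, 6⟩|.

20

|⟨22⟩| = 20 and |⟨6⟩| = 20, so |H| is a multiple of lcm(20, 20) = 20 and divides |G| = 40.
Closing under the operation: H = {0, 2, 4, 6, 8, 10, 12, 14, 16, 18, 20, 22, 24, 26, 28, 30, 32, 34, 36, 38}, so |H| = 20.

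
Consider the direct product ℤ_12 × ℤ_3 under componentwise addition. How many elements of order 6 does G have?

An element (a,b) has order lcm(ord(a), ord(b)); count pairs with lcm equal to 6.
Enumerating gives 8 such elements.

8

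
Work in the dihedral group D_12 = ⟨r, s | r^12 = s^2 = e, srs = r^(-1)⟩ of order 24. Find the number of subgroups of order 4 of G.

7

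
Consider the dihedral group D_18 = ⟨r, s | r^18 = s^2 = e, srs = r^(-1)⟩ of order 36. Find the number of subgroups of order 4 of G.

9

|G| = 36 and 4 | 36, so subgroups of order 4 are possible by Lagrange.
The subgroups of order 4 are: {e, r^9, rs, r^10s}; {e, r^9, r^2s, r^11s}; {e, r^9, r^3s, r^12s}; {e, r^9, r^4s, r^13s}; … (9 in all).
So G has 9 subgroups of order 4.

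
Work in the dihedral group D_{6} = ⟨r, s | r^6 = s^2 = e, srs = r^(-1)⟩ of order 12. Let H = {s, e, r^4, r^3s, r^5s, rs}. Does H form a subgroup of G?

No

r^4 ∈ H but its inverse r^2 ∉ H, so H is not a subgroup.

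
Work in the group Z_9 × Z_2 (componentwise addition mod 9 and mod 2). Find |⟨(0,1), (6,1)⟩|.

|⟨(0,1)⟩| = 2 and |⟨(6,1)⟩| = 6, so |H| is a multiple of lcm(2, 6) = 6 and divides |G| = 18.
Closing under the operation: H = {(0,0), (0,1), (3,0), (3,1), (6,0), (6,1)}, so |H| = 6.

6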